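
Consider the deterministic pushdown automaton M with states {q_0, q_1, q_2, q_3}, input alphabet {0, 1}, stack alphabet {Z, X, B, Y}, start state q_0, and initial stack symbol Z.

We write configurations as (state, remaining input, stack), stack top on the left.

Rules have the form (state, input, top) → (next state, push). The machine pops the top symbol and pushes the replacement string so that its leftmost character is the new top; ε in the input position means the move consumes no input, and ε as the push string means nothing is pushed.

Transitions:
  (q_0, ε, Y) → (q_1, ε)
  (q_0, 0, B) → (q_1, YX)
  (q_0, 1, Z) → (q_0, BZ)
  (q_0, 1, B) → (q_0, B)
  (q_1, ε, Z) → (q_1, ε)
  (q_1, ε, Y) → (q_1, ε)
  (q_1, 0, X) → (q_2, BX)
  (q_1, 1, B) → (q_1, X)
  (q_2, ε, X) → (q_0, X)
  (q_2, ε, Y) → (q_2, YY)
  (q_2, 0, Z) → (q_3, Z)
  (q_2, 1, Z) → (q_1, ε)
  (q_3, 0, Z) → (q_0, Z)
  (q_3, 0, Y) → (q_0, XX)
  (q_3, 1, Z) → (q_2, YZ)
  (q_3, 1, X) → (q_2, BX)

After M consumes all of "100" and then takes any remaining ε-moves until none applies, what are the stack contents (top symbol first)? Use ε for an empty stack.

(q_0, 100, Z)
  read 1, top Z: go to q_0, push BZ → (q_0, 00, BZ)
  read 0, top B: go to q_1, push YX → (q_1, 0, YXZ)
  ε-move, top Y: go to q_1, push ε → (q_1, 0, XZ)
  read 0, top X: go to q_2, push BX → (q_2, ε, BXZ)
All input consumed in state q_2 with stack BXZ.

BXZ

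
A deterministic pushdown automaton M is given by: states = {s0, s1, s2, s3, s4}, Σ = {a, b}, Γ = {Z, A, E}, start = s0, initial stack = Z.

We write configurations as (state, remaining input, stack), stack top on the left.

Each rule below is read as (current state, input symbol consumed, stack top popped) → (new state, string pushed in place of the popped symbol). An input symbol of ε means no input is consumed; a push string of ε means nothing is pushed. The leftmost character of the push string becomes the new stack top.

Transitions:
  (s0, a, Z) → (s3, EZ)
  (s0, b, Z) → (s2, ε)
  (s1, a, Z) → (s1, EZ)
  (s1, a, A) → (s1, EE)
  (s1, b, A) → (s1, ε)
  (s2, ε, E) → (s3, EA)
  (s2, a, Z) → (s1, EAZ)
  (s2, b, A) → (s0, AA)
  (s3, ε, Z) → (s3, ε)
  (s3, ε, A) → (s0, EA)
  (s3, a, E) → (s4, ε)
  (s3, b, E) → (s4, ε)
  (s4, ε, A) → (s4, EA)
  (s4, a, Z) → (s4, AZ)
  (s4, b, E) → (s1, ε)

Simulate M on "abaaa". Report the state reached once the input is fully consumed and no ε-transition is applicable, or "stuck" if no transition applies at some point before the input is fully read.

stuck

(s0, abaaa, Z)
  read a, top Z: go to s3, push EZ → (s3, baaa, EZ)
  read b, top E: go to s4, push ε → (s4, aaa, Z)
  read a, top Z: go to s4, push AZ → (s4, aa, AZ)
  ε-move, top A: go to s4, push EA → (s4, aa, EAZ)
No transition for (s4, a, top E); M blocks with input aa remaining.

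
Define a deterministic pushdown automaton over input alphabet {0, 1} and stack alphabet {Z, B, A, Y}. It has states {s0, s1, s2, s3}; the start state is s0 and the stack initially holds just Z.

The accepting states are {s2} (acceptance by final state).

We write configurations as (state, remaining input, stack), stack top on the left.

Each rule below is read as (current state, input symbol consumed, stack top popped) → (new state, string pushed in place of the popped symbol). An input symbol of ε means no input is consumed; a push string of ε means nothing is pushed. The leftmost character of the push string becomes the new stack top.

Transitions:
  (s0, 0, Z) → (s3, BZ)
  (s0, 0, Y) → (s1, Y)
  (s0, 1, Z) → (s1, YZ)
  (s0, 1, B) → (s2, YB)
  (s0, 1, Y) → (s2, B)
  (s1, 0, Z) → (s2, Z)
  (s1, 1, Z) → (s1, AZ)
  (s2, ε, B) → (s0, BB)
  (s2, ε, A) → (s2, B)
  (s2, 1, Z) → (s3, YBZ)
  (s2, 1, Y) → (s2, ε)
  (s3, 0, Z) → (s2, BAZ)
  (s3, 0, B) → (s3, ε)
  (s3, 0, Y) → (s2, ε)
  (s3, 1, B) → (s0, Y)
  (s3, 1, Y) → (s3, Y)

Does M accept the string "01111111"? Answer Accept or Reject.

(s0, 01111111, Z)
  read 0, top Z: go to s3, push BZ → (s3, 1111111, BZ)
  read 1, top B: go to s0, push Y → (s0, 111111, YZ)
  read 1, top Y: go to s2, push B → (s2, 11111, BZ)
  ε-move, top B: go to s0, push BB → (s0, 11111, BBZ)
  read 1, top B: go to s2, push YB → (s2, 1111, YBBZ)
  read 1, top Y: go to s2, push ε → (s2, 111, BBZ)
  ε-move, top B: go to s0, push BB → (s0, 111, BBBZ)
  read 1, top B: go to s2, push YB → (s2, 11, YBBBZ)
  read 1, top Y: go to s2, push ε → (s2, 1, BBBZ)
  ε-move, top B: go to s0, push BB → (s0, 1, BBBBZ)
  read 1, top B: go to s2, push YB → (s2, ε, YBBBBZ)
All input consumed; state s2 ∈ F.

Accept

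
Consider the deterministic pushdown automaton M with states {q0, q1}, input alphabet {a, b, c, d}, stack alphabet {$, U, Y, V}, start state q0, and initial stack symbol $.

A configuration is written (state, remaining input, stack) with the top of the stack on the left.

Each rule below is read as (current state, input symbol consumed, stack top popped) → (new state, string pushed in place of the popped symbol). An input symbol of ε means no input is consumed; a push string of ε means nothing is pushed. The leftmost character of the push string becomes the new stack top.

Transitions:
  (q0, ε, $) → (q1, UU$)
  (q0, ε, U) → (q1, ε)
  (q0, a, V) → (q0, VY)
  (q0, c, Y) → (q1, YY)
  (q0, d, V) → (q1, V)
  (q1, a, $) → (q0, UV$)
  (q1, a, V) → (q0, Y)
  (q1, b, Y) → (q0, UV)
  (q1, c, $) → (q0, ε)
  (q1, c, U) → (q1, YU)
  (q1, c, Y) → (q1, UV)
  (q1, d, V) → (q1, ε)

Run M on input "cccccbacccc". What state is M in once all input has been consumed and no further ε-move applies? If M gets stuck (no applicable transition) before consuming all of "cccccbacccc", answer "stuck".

q1

(q0, cccccbacccc, $)
  ε-move, top $: go to q1, push UU$ → (q1, cccccbacccc, UU$)
  read c, top U: go to q1, push YU → (q1, ccccbacccc, YUU$)
  read c, top Y: go to q1, push UV → (q1, cccbacccc, UVUU$)
  read c, top U: go to q1, push YU → (q1, ccbacccc, YUVUU$)
  read c, top Y: go to q1, push UV → (q1, cbacccc, UVUVUU$)
  read c, top U: go to q1, push YU → (q1, bacccc, YUVUVUU$)
  read b, top Y: go to q0, push UV → (q0, acccc, UVUVUVUU$)
  ε-move, top U: go to q1, push ε → (q1, acccc, VUVUVUU$)
  read a, top V: go to q0, push Y → (q0, cccc, YUVUVUU$)
  read c, top Y: go to q1, push YY → (q1, ccc, YYUVUVUU$)
  read c, top Y: go to q1, push UV → (q1, cc, UVYUVUVUU$)
  read c, top U: go to q1, push YU → (q1, c, YUVYUVUVUU$)
  read c, top Y: go to q1, push UV → (q1, ε, UVUVYUVUVUU$)
All input consumed; M is in state q1.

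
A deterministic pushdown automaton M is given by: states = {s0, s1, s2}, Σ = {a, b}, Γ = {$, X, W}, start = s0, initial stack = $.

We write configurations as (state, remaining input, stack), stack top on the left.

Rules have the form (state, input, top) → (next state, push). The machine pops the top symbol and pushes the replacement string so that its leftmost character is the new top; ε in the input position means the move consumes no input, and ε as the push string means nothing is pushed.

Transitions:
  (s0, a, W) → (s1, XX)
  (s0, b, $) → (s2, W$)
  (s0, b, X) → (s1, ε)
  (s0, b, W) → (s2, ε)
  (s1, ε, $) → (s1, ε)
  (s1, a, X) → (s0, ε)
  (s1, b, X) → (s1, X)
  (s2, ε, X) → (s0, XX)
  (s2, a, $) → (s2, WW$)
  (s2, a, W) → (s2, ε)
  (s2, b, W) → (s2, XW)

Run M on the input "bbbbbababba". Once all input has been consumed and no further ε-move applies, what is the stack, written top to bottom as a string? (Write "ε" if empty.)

(s0, bbbbbababba, $) ⊢ (s2, bbbbababba, W$) ⊢ (s2, bbbababba, XW$) ⊢ (s0, bbbababba, XXW$) ⊢ (s1, bbababba, XW$) ⊢ (s1, bababba, XW$) ⊢ (s1, ababba, XW$) ⊢ (s0, babba, W$) ⊢ (s2, abba, $) ⊢ (s2, bba, WW$) ⊢ (s2, ba, XWW$) ⊢ (s0, ba, XXWW$) ⊢ (s1, a, XWW$) ⊢ (s0, ε, WW$)
All input consumed in state s0 with stack WW$.

WW$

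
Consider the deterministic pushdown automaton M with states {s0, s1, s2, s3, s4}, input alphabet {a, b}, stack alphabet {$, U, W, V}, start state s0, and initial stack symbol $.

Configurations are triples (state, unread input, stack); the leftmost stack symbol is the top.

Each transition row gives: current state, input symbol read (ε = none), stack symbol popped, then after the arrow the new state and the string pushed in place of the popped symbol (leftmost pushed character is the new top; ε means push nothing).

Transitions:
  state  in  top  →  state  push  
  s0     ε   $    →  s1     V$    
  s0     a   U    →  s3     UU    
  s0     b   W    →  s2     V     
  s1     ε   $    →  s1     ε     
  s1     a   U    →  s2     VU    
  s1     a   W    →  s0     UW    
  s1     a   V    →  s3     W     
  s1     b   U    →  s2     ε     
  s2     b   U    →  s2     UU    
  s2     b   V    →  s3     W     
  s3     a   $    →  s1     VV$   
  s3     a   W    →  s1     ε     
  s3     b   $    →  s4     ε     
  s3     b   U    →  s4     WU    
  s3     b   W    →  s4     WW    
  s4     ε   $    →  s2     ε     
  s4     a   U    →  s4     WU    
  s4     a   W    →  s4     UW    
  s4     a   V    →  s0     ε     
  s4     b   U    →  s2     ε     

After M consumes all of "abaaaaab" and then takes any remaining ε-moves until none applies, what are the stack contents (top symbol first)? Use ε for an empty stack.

WUWUWW$

(s0, abaaaaab, $) ⊢ (s1, abaaaaab, V$) ⊢ (s3, baaaaab, W$) ⊢ (s4, aaaaab, WW$) ⊢ (s4, aaaab, UWW$) ⊢ (s4, aaab, WUWW$) ⊢ (s4, aab, UWUWW$) ⊢ (s4, ab, WUWUWW$) ⊢ (s4, b, UWUWUWW$) ⊢ (s2, ε, WUWUWW$)
All input consumed in state s2 with stack WUWUWW$.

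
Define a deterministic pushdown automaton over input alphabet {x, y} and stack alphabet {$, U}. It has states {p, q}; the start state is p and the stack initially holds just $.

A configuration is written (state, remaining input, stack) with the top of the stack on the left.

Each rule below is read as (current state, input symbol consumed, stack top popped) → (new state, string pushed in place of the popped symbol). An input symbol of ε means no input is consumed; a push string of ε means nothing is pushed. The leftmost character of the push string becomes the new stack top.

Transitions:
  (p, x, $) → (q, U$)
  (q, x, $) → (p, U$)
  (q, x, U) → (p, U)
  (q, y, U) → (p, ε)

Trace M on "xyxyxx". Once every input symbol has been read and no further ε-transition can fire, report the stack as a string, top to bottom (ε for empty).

(p, xyxyxx, $)
  read x, top $: go to q, push U$ → (q, yxyxx, U$)
  read y, top U: go to p, push ε → (p, xyxx, $)
  read x, top $: go to q, push U$ → (q, yxx, U$)
  read y, top U: go to p, push ε → (p, xx, $)
  read x, top $: go to q, push U$ → (q, x, U$)
  read x, top U: go to p, push U → (p, ε, U$)
All input consumed in state p with stack U$.

U$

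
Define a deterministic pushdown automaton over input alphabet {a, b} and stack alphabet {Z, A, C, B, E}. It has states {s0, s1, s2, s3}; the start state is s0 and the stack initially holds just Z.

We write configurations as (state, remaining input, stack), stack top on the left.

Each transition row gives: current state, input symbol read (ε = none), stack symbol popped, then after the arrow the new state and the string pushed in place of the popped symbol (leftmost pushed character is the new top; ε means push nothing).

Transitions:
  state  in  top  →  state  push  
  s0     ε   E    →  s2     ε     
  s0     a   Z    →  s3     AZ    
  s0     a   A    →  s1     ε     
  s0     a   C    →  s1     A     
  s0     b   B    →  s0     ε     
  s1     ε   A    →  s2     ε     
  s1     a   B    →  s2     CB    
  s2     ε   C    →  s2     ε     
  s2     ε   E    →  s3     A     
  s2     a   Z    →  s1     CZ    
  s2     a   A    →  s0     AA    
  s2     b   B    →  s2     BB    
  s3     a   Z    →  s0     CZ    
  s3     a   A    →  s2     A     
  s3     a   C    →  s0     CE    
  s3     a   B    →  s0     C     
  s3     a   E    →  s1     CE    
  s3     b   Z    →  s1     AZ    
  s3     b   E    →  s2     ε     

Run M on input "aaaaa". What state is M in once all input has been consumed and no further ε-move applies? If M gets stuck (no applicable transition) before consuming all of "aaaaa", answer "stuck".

(s0, aaaaa, Z) ⊢ (s3, aaaa, AZ) ⊢ (s2, aaa, AZ) ⊢ (s0, aa, AAZ) ⊢ (s1, a, AZ) ⊢ (s2, a, Z) ⊢ (s1, ε, CZ)
All input consumed; M is in state s1.

s1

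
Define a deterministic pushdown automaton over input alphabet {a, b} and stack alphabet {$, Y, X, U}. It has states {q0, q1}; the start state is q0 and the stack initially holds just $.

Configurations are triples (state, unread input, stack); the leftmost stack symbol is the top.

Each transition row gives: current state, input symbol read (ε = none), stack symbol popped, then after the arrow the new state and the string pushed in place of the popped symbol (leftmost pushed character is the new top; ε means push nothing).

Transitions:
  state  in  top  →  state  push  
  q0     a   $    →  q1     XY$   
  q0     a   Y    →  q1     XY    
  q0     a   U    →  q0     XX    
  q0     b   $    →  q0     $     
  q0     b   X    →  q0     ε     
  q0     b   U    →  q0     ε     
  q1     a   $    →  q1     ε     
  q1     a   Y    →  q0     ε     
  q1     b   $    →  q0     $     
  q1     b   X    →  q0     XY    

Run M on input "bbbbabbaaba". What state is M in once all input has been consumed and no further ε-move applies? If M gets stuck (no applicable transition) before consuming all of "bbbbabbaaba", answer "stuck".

stuck

(q0, bbbbabbaaba, $) ⊢ (q0, bbbabbaaba, $) ⊢ (q0, bbabbaaba, $) ⊢ (q0, babbaaba, $) ⊢ (q0, abbaaba, $) ⊢ (q1, bbaaba, XY$) ⊢ (q0, baaba, XYY$) ⊢ (q0, aaba, YY$) ⊢ (q1, aba, XYY$)
No transition for (q1, a, top X); M blocks with input aba remaining.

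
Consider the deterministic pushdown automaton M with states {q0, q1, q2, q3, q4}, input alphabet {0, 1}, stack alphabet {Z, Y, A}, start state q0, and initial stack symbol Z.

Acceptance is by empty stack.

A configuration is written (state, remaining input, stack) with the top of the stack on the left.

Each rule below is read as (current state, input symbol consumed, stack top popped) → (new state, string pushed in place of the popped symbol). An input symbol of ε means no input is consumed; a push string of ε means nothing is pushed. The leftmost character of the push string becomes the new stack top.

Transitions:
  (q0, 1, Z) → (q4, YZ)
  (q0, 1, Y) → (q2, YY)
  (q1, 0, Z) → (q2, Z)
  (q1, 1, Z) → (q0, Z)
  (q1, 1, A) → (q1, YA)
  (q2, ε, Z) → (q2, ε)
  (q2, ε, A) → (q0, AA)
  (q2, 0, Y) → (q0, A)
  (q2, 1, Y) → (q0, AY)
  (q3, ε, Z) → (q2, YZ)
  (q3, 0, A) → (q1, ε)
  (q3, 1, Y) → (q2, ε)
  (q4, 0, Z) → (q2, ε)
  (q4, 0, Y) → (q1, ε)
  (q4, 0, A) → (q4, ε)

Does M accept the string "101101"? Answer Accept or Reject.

(q0, 101101, Z)
  read 1, top Z: go to q4, push YZ → (q4, 01101, YZ)
  read 0, top Y: go to q1, push ε → (q1, 1101, Z)
  read 1, top Z: go to q0, push Z → (q0, 101, Z)
  read 1, top Z: go to q4, push YZ → (q4, 01, YZ)
  read 0, top Y: go to q1, push ε → (q1, 1, Z)
  read 1, top Z: go to q0, push Z → (q0, ε, Z)
All input consumed; stack is Z, not empty, and no further ε-move applies.

Reject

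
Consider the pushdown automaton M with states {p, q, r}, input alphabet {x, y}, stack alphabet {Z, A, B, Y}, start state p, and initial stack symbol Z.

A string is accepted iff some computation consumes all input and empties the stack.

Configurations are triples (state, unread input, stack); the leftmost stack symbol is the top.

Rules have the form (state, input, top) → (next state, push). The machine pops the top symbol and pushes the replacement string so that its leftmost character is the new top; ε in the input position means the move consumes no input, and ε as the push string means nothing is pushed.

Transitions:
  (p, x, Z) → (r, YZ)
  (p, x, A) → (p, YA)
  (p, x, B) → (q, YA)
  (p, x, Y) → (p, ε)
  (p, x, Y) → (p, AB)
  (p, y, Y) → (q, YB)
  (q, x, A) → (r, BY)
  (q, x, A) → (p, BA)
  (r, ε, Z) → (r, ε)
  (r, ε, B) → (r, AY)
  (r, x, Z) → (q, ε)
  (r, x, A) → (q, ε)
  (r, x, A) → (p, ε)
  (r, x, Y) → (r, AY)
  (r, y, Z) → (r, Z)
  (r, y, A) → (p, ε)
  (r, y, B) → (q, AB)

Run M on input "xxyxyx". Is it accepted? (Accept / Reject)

No computation consumes all input and empties the stack.

Reject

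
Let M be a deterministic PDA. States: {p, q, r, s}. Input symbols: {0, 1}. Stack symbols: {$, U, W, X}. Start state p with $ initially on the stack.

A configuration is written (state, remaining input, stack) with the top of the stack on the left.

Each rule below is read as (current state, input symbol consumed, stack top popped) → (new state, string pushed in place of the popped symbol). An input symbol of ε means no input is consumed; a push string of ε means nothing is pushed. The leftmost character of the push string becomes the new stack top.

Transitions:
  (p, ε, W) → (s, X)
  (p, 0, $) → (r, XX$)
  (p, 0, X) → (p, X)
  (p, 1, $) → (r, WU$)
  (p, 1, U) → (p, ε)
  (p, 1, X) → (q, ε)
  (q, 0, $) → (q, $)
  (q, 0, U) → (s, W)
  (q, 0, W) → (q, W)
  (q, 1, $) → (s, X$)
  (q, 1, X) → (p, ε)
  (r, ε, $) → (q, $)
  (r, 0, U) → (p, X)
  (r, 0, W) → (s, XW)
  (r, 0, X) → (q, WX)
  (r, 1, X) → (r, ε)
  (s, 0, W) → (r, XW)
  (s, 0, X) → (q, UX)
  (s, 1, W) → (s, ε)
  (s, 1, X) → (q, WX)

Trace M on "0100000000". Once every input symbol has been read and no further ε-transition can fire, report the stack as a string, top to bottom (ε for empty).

WX$

(p, 0100000000, $) ⊢ (r, 100000000, XX$) ⊢ (r, 00000000, X$) ⊢ (q, 0000000, WX$) ⊢ (q, 000000, WX$) ⊢ (q, 00000, WX$) ⊢ (q, 0000, WX$) ⊢ (q, 000, WX$) ⊢ (q, 00, WX$) ⊢ (q, 0, WX$) ⊢ (q, ε, WX$)
All input consumed in state q with stack WX$.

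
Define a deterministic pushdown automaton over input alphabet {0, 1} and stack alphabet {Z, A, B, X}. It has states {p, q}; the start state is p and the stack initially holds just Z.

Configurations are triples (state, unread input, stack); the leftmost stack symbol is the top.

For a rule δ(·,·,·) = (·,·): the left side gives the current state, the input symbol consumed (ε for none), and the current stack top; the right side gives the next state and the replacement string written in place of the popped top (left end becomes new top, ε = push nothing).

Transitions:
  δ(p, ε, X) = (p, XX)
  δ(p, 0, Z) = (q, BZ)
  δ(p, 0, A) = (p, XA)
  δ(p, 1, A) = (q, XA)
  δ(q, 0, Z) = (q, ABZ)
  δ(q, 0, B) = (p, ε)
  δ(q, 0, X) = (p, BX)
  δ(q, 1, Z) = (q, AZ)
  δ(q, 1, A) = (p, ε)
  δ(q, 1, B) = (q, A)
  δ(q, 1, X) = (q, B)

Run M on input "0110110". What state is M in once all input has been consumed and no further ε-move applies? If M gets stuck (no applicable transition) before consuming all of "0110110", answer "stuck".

q

(p, 0110110, Z)
  read 0, top Z: go to q, push BZ → (q, 110110, BZ)
  read 1, top B: go to q, push A → (q, 10110, AZ)
  read 1, top A: go to p, push ε → (p, 0110, Z)
  read 0, top Z: go to q, push BZ → (q, 110, BZ)
  read 1, top B: go to q, push A → (q, 10, AZ)
  read 1, top A: go to p, push ε → (p, 0, Z)
  read 0, top Z: go to q, push BZ → (q, ε, BZ)
All input consumed; M is in state q.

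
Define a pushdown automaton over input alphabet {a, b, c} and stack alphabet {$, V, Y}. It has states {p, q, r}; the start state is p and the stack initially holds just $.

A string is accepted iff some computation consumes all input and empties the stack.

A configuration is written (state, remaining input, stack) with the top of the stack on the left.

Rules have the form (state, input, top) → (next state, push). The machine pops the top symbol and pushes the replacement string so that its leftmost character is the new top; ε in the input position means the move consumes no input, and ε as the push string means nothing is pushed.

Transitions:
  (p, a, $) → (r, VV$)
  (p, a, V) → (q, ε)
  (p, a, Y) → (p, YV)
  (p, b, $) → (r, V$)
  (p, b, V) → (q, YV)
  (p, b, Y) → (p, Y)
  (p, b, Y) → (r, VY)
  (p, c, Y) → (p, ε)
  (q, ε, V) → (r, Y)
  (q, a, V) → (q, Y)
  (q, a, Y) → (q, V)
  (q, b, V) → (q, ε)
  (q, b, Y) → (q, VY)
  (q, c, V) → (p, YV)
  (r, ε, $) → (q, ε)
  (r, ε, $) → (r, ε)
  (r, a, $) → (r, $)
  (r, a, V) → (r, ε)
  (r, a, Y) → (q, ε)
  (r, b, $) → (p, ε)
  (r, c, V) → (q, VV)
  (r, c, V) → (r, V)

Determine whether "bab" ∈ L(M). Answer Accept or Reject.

One accepting computation: (p, bab, $) ⊢ (r, ab, V$) ⊢ (r, b, $) ⊢ (p, ε, ε)
All input consumed and the stack is empty.

Accept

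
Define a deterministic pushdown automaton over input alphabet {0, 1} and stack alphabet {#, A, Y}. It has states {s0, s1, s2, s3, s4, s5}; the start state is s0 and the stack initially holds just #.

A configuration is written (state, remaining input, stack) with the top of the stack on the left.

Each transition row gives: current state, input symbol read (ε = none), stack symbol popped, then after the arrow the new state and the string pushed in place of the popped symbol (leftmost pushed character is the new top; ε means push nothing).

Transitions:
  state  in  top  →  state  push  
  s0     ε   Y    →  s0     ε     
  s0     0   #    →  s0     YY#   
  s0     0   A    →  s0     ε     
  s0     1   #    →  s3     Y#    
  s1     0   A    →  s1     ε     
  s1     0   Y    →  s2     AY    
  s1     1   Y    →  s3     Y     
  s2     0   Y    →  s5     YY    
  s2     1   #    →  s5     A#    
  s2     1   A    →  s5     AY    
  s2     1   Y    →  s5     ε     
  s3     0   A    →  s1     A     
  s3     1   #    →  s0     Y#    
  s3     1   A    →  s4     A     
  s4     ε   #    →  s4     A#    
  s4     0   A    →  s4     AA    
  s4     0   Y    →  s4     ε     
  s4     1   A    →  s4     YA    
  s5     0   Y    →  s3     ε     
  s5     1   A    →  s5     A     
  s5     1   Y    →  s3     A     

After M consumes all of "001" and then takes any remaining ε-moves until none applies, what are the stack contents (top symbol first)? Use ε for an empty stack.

(s0, 001, #) ⊢ (s0, 01, YY#) ⊢ (s0, 01, Y#) ⊢ (s0, 01, #) ⊢ (s0, 1, YY#) ⊢ (s0, 1, Y#) ⊢ (s0, 1, #) ⊢ (s3, ε, Y#)
All input consumed in state s3 with stack Y#.

Y#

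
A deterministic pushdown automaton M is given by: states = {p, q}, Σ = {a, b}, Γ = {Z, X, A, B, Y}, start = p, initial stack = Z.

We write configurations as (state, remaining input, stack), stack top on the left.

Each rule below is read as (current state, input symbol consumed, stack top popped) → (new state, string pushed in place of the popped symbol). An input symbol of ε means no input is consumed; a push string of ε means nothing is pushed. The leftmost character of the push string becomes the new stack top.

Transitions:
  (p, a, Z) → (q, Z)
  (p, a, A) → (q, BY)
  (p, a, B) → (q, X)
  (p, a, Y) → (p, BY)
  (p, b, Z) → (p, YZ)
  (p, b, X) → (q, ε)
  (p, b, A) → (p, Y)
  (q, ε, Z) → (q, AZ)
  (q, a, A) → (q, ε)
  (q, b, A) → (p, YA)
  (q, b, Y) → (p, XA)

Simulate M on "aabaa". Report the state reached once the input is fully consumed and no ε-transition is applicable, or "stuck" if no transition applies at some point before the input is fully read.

(p, aabaa, Z) ⊢ (q, abaa, Z) ⊢ (q, abaa, AZ) ⊢ (q, baa, Z) ⊢ (q, baa, AZ) ⊢ (p, aa, YAZ) ⊢ (p, a, BYAZ) ⊢ (q, ε, XYAZ)
All input consumed; M is in state q.

q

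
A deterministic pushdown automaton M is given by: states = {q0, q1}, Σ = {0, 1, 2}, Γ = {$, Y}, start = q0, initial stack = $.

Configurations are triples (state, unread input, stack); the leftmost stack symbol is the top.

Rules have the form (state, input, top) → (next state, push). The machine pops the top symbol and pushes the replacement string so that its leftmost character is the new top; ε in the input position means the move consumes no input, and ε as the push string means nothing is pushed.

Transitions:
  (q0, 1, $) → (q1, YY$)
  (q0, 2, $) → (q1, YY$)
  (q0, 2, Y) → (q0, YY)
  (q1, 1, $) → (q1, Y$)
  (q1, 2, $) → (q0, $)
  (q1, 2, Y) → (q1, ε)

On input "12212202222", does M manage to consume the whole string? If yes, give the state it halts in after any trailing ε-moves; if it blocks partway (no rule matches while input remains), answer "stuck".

(q0, 12212202222, $)
  read 1, top $: go to q1, push YY$ → (q1, 2212202222, YY$)
  read 2, top Y: go to q1, push ε → (q1, 212202222, Y$)
  read 2, top Y: go to q1, push ε → (q1, 12202222, $)
  read 1, top $: go to q1, push Y$ → (q1, 2202222, Y$)
  read 2, top Y: go to q1, push ε → (q1, 202222, $)
  read 2, top $: go to q0, push $ → (q0, 02222, $)
No transition for (q0, 0, top $); M blocks with input 02222 remaining.

stuck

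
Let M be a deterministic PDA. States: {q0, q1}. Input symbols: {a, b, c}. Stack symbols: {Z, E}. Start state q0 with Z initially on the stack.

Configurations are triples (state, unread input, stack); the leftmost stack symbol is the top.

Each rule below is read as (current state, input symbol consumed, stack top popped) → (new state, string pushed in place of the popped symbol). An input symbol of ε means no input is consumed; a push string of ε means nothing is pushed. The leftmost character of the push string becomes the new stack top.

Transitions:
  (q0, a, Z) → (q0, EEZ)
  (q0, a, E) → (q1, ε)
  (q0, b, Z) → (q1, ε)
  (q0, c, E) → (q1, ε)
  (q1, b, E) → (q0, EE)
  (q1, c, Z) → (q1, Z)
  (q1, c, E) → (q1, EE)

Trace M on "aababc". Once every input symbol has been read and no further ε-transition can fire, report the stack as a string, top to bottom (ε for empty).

(q0, aababc, Z)
  read a, top Z: go to q0, push EEZ → (q0, ababc, EEZ)
  read a, top E: go to q1, push ε → (q1, babc, EZ)
  read b, top E: go to q0, push EE → (q0, abc, EEZ)
  read a, top E: go to q1, push ε → (q1, bc, EZ)
  read b, top E: go to q0, push EE → (q0, c, EEZ)
  read c, top E: go to q1, push ε → (q1, ε, EZ)
All input consumed in state q1 with stack EZ.

EZ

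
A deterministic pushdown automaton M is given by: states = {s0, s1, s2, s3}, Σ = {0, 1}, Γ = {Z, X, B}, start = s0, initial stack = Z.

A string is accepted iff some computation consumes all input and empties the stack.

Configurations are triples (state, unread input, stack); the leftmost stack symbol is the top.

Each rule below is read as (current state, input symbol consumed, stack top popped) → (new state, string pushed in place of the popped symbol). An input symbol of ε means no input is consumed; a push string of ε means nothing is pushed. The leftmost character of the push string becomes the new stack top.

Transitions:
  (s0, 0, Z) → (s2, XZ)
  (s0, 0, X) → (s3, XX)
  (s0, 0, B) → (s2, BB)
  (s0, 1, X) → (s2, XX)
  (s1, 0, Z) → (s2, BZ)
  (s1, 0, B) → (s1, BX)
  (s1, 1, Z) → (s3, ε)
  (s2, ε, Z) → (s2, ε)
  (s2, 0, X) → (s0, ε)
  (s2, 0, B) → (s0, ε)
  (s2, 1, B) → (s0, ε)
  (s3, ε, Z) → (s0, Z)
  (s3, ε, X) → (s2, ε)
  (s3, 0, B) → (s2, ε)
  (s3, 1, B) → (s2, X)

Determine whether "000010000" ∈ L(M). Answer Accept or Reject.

(s0, 000010000, Z)
  read 0, top Z: go to s2, push XZ → (s2, 00010000, XZ)
  read 0, top X: go to s0, push ε → (s0, 0010000, Z)
  read 0, top Z: go to s2, push XZ → (s2, 010000, XZ)
  read 0, top X: go to s0, push ε → (s0, 10000, Z)
No transition applies at (s0, 10000, Z); input not fully consumed.

Reject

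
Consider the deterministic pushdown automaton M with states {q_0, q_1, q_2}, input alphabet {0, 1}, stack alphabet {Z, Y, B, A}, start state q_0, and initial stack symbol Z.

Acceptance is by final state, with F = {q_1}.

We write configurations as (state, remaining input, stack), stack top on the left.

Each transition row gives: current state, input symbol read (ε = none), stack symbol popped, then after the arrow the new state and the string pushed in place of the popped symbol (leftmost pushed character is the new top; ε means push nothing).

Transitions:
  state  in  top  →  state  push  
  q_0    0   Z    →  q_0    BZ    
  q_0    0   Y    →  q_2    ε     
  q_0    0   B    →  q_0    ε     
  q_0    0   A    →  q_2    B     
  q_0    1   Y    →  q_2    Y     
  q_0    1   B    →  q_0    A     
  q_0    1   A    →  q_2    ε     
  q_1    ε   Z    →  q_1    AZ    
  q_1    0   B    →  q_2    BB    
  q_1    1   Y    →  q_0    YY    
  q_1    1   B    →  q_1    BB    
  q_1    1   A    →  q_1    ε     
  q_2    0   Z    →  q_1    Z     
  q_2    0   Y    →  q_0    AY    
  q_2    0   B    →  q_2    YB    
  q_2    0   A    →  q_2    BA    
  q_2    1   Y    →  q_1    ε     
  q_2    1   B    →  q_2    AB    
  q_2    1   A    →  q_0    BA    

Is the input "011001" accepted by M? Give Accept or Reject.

(q_0, 011001, Z)
  read 0, top Z: go to q_0, push BZ → (q_0, 11001, BZ)
  read 1, top B: go to q_0, push A → (q_0, 1001, AZ)
  read 1, top A: go to q_2, push ε → (q_2, 001, Z)
  read 0, top Z: go to q_1, push Z → (q_1, 01, Z)
  ε-move, top Z: go to q_1, push AZ → (q_1, 01, AZ)
No transition applies at (q_1, 01, AZ); input not fully consumed.

Reject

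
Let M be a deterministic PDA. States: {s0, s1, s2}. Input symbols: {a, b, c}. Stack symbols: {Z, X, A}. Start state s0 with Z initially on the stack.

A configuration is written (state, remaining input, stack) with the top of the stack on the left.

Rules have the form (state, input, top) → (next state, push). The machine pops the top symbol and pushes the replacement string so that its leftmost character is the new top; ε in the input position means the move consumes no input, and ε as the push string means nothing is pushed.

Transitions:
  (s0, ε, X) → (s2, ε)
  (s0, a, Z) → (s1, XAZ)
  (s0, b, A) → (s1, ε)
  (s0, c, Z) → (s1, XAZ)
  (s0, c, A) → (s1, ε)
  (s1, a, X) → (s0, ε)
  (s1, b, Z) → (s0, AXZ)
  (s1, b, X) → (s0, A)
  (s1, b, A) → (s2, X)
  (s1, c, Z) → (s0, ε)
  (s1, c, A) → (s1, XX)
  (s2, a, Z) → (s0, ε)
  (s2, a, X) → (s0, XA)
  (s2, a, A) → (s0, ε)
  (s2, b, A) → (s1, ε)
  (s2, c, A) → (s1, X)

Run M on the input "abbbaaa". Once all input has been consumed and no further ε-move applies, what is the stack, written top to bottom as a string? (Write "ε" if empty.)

XAZ

(s0, abbbaaa, Z) ⊢ (s1, bbbaaa, XAZ) ⊢ (s0, bbaaa, AAZ) ⊢ (s1, baaa, AZ) ⊢ (s2, aaa, XZ) ⊢ (s0, aa, XAZ) ⊢ (s2, aa, AZ) ⊢ (s0, a, Z) ⊢ (s1, ε, XAZ)
All input consumed in state s1 with stack XAZ.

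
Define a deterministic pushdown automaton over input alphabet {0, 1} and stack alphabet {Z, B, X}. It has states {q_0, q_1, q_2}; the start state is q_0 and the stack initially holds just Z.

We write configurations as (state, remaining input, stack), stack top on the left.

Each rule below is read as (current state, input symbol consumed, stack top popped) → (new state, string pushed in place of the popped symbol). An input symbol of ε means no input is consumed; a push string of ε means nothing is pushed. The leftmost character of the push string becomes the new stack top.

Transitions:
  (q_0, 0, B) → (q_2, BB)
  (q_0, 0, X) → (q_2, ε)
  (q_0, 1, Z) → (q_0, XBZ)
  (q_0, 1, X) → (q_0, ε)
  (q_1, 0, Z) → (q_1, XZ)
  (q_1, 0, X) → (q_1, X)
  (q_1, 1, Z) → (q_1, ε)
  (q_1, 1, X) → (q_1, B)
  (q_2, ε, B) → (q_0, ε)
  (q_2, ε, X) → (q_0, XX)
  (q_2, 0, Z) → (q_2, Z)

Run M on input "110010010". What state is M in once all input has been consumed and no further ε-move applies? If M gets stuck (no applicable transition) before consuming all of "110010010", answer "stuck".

(q_0, 110010010, Z) ⊢ (q_0, 10010010, XBZ) ⊢ (q_0, 0010010, BZ) ⊢ (q_2, 010010, BBZ) ⊢ (q_0, 010010, BZ) ⊢ (q_2, 10010, BBZ) ⊢ (q_0, 10010, BZ)
No transition for (q_0, 1, top B); M blocks with input 10010 remaining.

stuck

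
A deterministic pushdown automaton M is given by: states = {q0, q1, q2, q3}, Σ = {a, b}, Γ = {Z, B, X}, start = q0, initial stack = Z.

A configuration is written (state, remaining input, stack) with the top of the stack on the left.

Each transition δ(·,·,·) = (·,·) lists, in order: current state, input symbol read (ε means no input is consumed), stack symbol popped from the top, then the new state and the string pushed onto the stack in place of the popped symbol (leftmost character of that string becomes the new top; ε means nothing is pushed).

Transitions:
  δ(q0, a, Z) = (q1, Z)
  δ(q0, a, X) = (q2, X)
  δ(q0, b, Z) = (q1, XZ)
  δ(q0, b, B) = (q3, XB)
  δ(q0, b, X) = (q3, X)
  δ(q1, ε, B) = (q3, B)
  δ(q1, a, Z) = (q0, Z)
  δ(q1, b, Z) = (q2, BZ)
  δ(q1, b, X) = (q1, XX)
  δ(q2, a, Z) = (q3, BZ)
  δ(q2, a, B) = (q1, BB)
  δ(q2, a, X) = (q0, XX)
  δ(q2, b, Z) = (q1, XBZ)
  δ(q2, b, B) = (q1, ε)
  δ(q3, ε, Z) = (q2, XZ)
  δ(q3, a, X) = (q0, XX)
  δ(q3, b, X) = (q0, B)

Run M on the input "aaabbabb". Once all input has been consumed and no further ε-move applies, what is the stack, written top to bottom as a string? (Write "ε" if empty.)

(q0, aaabbabb, Z) ⊢ (q1, aabbabb, Z) ⊢ (q0, abbabb, Z) ⊢ (q1, bbabb, Z) ⊢ (q2, babb, BZ) ⊢ (q1, abb, Z) ⊢ (q0, bb, Z) ⊢ (q1, b, XZ) ⊢ (q1, ε, XXZ)
All input consumed in state q1 with stack XXZ.

XXZ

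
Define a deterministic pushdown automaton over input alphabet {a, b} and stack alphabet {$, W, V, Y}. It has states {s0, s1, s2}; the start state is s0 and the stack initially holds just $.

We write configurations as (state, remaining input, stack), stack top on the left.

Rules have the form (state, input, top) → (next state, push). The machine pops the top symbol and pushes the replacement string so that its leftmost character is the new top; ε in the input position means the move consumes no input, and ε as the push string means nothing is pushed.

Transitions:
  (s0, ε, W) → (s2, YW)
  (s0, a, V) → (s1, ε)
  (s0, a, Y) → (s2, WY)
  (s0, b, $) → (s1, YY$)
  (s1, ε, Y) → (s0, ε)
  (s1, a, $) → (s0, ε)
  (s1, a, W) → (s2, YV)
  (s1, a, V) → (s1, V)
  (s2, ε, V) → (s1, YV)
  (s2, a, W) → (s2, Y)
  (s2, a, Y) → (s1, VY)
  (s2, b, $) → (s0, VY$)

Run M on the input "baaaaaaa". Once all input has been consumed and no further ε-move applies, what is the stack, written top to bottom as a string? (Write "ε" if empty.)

VYY$

(s0, baaaaaaa, $)
  read b, top $: go to s1, push YY$ → (s1, aaaaaaa, YY$)
  ε-move, top Y: go to s0, push ε → (s0, aaaaaaa, Y$)
  read a, top Y: go to s2, push WY → (s2, aaaaaa, WY$)
  read a, top W: go to s2, push Y → (s2, aaaaa, YY$)
  read a, top Y: go to s1, push VY → (s1, aaaa, VYY$)
  read a, top V: go to s1, push V → (s1, aaa, VYY$)
  read a, top V: go to s1, push V → (s1, aa, VYY$)
  read a, top V: go to s1, push V → (s1, a, VYY$)
  read a, top V: go to s1, push V → (s1, ε, VYY$)
All input consumed in state s1 with stack VYY$.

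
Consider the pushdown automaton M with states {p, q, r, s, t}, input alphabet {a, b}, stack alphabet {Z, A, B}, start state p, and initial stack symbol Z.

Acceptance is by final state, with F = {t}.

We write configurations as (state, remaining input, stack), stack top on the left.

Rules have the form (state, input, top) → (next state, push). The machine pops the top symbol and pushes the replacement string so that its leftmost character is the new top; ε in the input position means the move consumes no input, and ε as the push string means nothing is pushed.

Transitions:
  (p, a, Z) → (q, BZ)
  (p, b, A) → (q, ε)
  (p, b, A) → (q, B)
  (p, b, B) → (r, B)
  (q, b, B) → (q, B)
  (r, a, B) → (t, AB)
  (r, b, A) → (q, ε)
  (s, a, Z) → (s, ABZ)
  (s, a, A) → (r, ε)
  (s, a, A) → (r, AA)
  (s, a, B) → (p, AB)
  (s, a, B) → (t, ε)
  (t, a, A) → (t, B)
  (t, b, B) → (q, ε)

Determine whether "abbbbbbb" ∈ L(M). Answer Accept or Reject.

Reject

No computation consumes all input and reaches a final state.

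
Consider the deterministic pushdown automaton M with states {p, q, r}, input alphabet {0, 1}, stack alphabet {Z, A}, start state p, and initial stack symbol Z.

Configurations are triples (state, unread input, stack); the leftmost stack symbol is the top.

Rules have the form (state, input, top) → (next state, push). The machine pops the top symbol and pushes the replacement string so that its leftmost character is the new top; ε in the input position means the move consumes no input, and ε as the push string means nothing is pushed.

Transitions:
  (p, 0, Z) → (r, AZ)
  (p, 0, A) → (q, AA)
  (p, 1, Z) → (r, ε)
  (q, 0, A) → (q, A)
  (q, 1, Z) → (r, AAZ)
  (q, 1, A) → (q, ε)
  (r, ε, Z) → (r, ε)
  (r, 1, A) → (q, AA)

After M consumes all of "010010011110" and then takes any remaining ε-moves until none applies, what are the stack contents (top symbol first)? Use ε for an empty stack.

(p, 010010011110, Z) ⊢ (r, 10010011110, AZ) ⊢ (q, 0010011110, AAZ) ⊢ (q, 010011110, AAZ) ⊢ (q, 10011110, AAZ) ⊢ (q, 0011110, AZ) ⊢ (q, 011110, AZ) ⊢ (q, 11110, AZ) ⊢ (q, 1110, Z) ⊢ (r, 110, AAZ) ⊢ (q, 10, AAAZ) ⊢ (q, 0, AAZ) ⊢ (q, ε, AAZ)
All input consumed in state q with stack AAZ.

AAZ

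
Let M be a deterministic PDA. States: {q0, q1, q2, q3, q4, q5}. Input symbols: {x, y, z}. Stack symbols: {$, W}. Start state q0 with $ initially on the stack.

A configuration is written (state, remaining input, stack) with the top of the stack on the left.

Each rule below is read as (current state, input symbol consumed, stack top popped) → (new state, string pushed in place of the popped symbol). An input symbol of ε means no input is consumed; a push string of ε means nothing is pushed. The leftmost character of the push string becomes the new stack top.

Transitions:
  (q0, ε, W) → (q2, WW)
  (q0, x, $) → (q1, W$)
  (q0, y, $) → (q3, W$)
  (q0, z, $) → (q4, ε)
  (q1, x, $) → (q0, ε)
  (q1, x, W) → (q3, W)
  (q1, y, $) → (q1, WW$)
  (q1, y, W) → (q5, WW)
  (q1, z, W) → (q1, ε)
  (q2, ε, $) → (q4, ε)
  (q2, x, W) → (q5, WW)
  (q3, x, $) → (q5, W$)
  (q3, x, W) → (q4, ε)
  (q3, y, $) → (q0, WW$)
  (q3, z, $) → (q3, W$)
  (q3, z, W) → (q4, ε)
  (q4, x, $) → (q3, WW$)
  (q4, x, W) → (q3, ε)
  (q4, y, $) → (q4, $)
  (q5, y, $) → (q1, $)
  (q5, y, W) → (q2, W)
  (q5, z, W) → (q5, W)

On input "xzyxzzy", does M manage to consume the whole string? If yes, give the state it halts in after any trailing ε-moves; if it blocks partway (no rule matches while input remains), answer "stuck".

(q0, xzyxzzy, $)
  read x, top $: go to q1, push W$ → (q1, zyxzzy, W$)
  read z, top W: go to q1, push ε → (q1, yxzzy, $)
  read y, top $: go to q1, push WW$ → (q1, xzzy, WW$)
  read x, top W: go to q3, push W → (q3, zzy, WW$)
  read z, top W: go to q4, push ε → (q4, zy, W$)
No transition for (q4, z, top W); M blocks with input zy remaining.

stuck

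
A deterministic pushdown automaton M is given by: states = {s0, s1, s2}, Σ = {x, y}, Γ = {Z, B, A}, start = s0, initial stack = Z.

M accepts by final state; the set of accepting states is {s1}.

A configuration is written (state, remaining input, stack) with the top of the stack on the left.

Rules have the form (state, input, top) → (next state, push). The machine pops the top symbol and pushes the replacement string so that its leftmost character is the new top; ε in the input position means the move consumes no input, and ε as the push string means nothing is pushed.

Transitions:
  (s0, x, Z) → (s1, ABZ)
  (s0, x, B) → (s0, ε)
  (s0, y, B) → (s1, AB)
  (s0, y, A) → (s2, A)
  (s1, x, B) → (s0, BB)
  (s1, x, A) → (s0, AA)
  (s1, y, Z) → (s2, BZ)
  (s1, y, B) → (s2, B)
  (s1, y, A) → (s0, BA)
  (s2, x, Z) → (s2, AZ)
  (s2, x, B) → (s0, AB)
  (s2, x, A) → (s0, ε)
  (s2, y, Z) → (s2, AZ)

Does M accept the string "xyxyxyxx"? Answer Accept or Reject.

(s0, xyxyxyxx, Z)
  read x, top Z: go to s1, push ABZ → (s1, yxyxyxx, ABZ)
  read y, top A: go to s0, push BA → (s0, xyxyxx, BABZ)
  read x, top B: go to s0, push ε → (s0, yxyxx, ABZ)
  read y, top A: go to s2, push A → (s2, xyxx, ABZ)
  read x, top A: go to s0, push ε → (s0, yxx, BZ)
  read y, top B: go to s1, push AB → (s1, xx, ABZ)
  read x, top A: go to s0, push AA → (s0, x, AABZ)
No transition applies at (s0, x, AABZ); input not fully consumed.

Reject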